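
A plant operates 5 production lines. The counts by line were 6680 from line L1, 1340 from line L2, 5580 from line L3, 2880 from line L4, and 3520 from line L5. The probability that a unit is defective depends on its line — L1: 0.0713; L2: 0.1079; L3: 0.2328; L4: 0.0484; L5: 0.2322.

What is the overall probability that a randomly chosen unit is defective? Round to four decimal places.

P(D) ≈ 0.1438

Total: 6680 + 1340 + 5580 + 2880 + 3520 = 20000.
P(L1) = 6680/20000 = 0.334. P(L2) = 1340/20000 = 0.067. P(L3) = 5580/20000 = 0.279. P(L4) = 2880/20000 = 0.144. P(L5) = 3520/20000 = 0.176.
Summing over the partition,
P(D) = P(D|L1)·P(L1) + P(D|L2)·P(L2) + P(D|L3)·P(L3) + P(D|L4)·P(L4) + P(D|L5)·P(L5)
      = 0.0713·0.334 + 0.1079·0.067 + 0.2328·0.279 + 0.0484·0.144 + 0.2322·0.176
      = 0.0238142 + 0.0072293 + 0.0649512 + 0.0069696 + 0.0408672 = 0.1438315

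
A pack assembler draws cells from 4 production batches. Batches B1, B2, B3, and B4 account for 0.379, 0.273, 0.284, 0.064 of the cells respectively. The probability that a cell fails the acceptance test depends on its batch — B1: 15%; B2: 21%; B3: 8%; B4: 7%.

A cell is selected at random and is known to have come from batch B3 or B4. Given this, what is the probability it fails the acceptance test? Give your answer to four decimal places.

Let S = {B3, B4}.
P(S) = 0.284 + 0.064 = 0.348.
P(F ∩ S) = 0.08·0.284 + 0.07·0.064 = 0.02272 + 0.00448 = 0.0272.
P(F | S) = 0.0272 / 0.348 = 0.078161…

P(F|S) ≈ 0.0782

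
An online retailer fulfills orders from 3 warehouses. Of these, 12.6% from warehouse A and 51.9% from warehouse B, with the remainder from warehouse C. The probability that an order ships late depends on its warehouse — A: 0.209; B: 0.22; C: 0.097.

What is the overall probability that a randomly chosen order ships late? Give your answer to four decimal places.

P(C) = 1 − (0.126 + 0.519) = 0.355.
By the law of total probability,
P(L) = P(L|A)·P(A) + P(L|B)·P(B) + P(L|C)·P(C)
      = 0.209·0.126 + 0.22·0.519 + 0.097·0.355
      = 0.026334 + 0.11418 + 0.034435 = 0.174949

0.1749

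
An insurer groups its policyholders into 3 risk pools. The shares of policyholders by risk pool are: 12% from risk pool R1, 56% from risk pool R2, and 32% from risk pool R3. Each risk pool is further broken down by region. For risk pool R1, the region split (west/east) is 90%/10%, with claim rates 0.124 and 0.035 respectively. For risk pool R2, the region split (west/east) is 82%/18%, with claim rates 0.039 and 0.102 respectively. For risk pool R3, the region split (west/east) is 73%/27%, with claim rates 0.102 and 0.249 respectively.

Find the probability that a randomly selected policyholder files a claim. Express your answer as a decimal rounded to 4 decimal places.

P(C) ≈ 0.0873

P(C|R1) = 0.9·0.124 + 0.1·0.035 = 0.1116 + 0.0035 = 0.1151
P(C|R2) = 0.82·0.039 + 0.18·0.102 = 0.03198 + 0.01836 = 0.05034
P(C|R3) = 0.73·0.102 + 0.27·0.249 = 0.07446 + 0.06723 = 0.14169
By total probability over the outer partition,
P(C) = 0.12·0.1151 + 0.56·0.05034 + 0.32·0.14169
      = 0.013812 + 0.0281904 + 0.0453408 = 0.0873432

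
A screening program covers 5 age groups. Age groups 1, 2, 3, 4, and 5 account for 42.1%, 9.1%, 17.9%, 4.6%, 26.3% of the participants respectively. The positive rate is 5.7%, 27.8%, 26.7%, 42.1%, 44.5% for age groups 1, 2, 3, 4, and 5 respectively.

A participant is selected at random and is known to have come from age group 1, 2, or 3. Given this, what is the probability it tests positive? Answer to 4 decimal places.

P(T|S) ≈ 0.1405

Let S = {1, 2, 3}.
P(S) = 0.421 + 0.091 + 0.179 = 0.691.
P(T ∩ S) = 0.057·0.421 + 0.278·0.091 + 0.267·0.179 = 0.023997 + 0.025298 + 0.047793 = 0.097088.
P(T | S) = 0.097088 / 0.691 = 0.140504…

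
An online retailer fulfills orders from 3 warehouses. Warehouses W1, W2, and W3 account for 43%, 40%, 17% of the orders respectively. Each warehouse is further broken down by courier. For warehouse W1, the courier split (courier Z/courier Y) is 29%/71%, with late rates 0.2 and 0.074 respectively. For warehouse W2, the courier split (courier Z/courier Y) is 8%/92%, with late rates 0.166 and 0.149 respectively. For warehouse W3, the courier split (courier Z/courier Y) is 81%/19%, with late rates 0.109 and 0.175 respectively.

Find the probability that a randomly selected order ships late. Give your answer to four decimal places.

P(L) ≈ 0.1283

P(L|W1) = 0.29·0.2 + 0.71·0.074 = 0.058 + 0.05254 = 0.11054
P(L|W2) = 0.08·0.166 + 0.92·0.149 = 0.01328 + 0.13708 = 0.15036
P(L|W3) = 0.81·0.109 + 0.19·0.175 = 0.08829 + 0.03325 = 0.12154
By total probability over the outer partition,
P(L) = 0.43·0.11054 + 0.4·0.15036 + 0.17·0.12154
      = 0.0475322 + 0.060144 + 0.0206618 = 0.128338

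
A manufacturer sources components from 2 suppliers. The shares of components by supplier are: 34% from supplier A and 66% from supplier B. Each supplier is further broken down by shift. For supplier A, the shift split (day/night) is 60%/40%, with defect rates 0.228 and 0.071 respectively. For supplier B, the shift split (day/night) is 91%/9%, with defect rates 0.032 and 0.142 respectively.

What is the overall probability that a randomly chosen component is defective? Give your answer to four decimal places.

0.0838

P(D|A) = 0.6·0.228 + 0.4·0.071 = 0.1368 + 0.0284 = 0.1652
P(D|B) = 0.91·0.032 + 0.09·0.142 = 0.02912 + 0.01278 = 0.0419
Then overall,
P(D) = 0.34·0.1652 + 0.66·0.0419
      = 0.056168 + 0.027654 = 0.083822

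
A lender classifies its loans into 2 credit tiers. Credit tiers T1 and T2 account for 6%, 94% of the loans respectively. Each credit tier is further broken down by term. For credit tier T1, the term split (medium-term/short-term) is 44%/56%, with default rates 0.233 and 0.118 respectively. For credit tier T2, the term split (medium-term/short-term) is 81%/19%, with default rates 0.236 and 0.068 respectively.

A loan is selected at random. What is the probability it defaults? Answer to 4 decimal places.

P(D|T1) = 0.44·0.233 + 0.56·0.118 = 0.10252 + 0.06608 = 0.1686
P(D|T2) = 0.81·0.236 + 0.19·0.068 = 0.19116 + 0.01292 = 0.20408
Then overall,
P(D) = 0.06·0.1686 + 0.94·0.20408
      = 0.010116 + 0.1918352 = 0.2019512

0.2020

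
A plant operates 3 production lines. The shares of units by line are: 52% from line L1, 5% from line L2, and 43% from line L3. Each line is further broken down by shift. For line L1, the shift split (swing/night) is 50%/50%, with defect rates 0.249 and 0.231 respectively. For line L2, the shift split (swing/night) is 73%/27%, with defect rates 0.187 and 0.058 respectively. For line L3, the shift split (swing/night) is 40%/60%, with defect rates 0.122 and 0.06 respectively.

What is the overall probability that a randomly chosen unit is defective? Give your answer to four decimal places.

P(D|L1) = 0.5·0.249 + 0.5·0.231 = 0.1245 + 0.1155 = 0.24
P(D|L2) = 0.73·0.187 + 0.27·0.058 = 0.13651 + 0.01566 = 0.15217
P(D|L3) = 0.4·0.122 + 0.6·0.06 = 0.0488 + 0.036 = 0.0848
Then overall,
P(D) = 0.52·0.24 + 0.05·0.15217 + 0.43·0.0848
      = 0.1248 + 0.0076085 + 0.036464 = 0.1688725

P(D) ≈ 0.1689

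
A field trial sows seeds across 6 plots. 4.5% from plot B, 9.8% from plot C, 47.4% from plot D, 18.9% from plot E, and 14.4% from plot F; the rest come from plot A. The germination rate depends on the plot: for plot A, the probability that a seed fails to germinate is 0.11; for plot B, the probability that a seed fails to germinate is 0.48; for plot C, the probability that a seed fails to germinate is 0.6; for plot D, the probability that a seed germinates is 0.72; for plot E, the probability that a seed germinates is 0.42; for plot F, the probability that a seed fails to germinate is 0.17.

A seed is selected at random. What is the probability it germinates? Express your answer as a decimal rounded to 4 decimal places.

0.6473

P(A) = 1 − (0.045 + 0.098 + 0.474 + 0.189 + 0.144) = 0.05.
P(G|A) = 1 − 0.11 = 0.89.
P(G|B) = 1 − 0.48 = 0.52.
P(G|C) = 1 − 0.6 = 0.4.
P(G|F) = 1 − 0.17 = 0.83.
By the law of total probability,
P(G) = P(G|A)·P(A) + P(G|B)·P(B) + P(G|C)·P(C) + P(G|D)·P(D) + P(G|E)·P(E) + P(G|F)·P(F)
      = 0.89·0.05 + 0.52·0.045 + 0.4·0.098 + 0.72·0.474 + 0.42·0.189 + 0.83·0.144
      = 0.0445 + 0.0234 + 0.0392 + 0.34128 + 0.07938 + 0.11952 = 0.64728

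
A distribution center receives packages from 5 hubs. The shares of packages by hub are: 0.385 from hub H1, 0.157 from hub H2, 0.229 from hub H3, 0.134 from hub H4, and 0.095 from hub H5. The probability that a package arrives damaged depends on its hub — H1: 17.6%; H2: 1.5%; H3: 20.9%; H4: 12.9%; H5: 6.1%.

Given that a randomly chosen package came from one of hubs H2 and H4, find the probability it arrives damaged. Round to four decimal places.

Let S = {H2, H4}.
P(S) = 0.157 + 0.134 = 0.291.
P(D ∩ S) = 0.015·0.157 + 0.129·0.134 = 0.002355 + 0.017286 = 0.019641.
P(D | S) = 0.019641 / 0.291 = 0.067495…

0.0675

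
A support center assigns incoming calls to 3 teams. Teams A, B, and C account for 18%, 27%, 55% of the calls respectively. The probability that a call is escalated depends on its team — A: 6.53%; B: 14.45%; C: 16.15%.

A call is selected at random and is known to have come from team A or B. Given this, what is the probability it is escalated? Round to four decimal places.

Let S = {A, B}.
P(S) = 0.18 + 0.27 = 0.45.
P(E ∩ S) = 0.0653·0.18 + 0.1445·0.27 = 0.011754 + 0.039015 = 0.050769.
P(E | S) = 0.050769 / 0.45 = 0.112820…

P(E|S) ≈ 0.1128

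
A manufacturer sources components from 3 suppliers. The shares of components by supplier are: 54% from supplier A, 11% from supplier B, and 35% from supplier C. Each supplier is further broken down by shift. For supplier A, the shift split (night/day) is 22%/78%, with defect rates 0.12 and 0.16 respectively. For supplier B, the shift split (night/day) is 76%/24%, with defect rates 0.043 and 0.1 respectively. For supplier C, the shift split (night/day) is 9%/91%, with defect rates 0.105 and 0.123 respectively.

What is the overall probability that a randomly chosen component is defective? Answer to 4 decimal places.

P(D|A) = 0.22·0.12 + 0.78·0.16 = 0.0264 + 0.1248 = 0.1512
P(D|B) = 0.76·0.043 + 0.24·0.1 = 0.03268 + 0.024 = 0.05668
P(D|C) = 0.09·0.105 + 0.91·0.123 = 0.00945 + 0.11193 = 0.12138
Then overall,
P(D) = 0.54·0.1512 + 0.11·0.05668 + 0.35·0.12138
      = 0.081648 + 0.0062348 + 0.042483 = 0.1303658

0.1304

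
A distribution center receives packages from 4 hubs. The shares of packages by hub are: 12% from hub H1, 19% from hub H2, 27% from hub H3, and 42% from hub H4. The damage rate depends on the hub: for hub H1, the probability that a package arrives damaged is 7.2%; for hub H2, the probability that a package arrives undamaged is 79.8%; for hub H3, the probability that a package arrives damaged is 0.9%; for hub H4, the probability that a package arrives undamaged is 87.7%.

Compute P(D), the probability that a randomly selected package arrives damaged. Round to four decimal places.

P(D) ≈ 0.1011

P(D|H2) = 1 − 0.798 = 0.202.
P(D|H4) = 1 − 0.877 = 0.123.
P(D) = P(D|H1)·P(H1) + P(D|H2)·P(H2) + P(D|H3)·P(H3) + P(D|H4)·P(H4)
      = 0.072·0.12 + 0.202·0.19 + 0.009·0.27 + 0.123·0.42
      = 0.00864 + 0.03838 + 0.00243 + 0.05166 = 0.10111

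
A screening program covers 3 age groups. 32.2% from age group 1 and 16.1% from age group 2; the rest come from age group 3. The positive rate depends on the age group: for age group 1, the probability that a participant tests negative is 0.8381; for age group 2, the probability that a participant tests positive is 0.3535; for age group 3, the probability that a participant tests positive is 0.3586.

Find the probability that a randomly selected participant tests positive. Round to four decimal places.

P(T) ≈ 0.2944

P(3) = 1 − (0.322 + 0.161) = 0.517.
P(T|1) = 1 − 0.8381 = 0.1619.
Using total probability over the partition,
P(T) = P(T|1)·P(1) + P(T|2)·P(2) + P(T|3)·P(3)
      = 0.1619·0.322 + 0.3535·0.161 + 0.3586·0.517
      = 0.0521318 + 0.0569135 + 0.1853962 = 0.2944415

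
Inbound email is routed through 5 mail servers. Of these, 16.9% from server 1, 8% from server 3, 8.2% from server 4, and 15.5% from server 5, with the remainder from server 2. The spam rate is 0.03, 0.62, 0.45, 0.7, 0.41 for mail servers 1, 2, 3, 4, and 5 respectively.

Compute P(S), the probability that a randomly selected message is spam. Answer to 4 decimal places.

P(2) = 1 − (0.169 + 0.08 + 0.082 + 0.155) = 0.514.
P(S) = P(S|1)·P(1) + P(S|2)·P(2) + P(S|3)·P(3) + P(S|4)·P(4) + P(S|5)·P(5)
      = 0.03·0.169 + 0.62·0.514 + 0.45·0.08 + 0.7·0.082 + 0.41·0.155
      = 0.00507 + 0.31868 + 0.036 + 0.0574 + 0.06355 = 0.4807

P(S) ≈ 0.4807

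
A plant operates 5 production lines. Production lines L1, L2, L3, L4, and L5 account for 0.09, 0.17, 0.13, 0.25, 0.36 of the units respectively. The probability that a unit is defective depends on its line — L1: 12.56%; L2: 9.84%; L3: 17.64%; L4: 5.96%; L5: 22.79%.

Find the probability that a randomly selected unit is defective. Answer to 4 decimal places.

P(D) ≈ 0.1479

By the law of total probability,
P(D) = P(D|L1)·P(L1) + P(D|L2)·P(L2) + P(D|L3)·P(L3) + P(D|L4)·P(L4) + P(D|L5)·P(L5)
      = 0.1256·0.09 + 0.0984·0.17 + 0.1764·0.13 + 0.0596·0.25 + 0.2279·0.36
      = 0.011304 + 0.016728 + 0.022932 + 0.0149 + 0.082044 = 0.147908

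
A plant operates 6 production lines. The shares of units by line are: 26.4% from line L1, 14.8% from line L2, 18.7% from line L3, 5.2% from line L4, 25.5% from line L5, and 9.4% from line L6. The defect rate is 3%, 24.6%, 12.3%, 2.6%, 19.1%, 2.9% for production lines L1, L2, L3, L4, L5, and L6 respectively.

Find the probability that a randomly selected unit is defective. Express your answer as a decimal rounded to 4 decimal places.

0.1201

P(D) = P(D|L1)·P(L1) + P(D|L2)·P(L2) + P(D|L3)·P(L3) + P(D|L4)·P(L4) + P(D|L5)·P(L5) + P(D|L6)·P(L6)
      = 0.03·0.264 + 0.246·0.148 + 0.123·0.187 + 0.026·0.052 + 0.191·0.255 + 0.029·0.094
      = 0.00792 + 0.036408 + 0.023001 + 0.001352 + 0.048705 + 0.002726 = 0.120112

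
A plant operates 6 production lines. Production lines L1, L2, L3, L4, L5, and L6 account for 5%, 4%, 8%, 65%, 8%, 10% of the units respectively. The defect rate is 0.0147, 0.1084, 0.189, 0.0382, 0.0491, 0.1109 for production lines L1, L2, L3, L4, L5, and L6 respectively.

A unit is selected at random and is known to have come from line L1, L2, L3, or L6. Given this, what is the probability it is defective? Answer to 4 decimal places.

Let S = {L1, L2, L3, L6}.
P(S) = 0.05 + 0.04 + 0.08 + 0.1 = 0.27.
P(D ∩ S) = 0.0147·0.05 + 0.1084·0.04 + 0.189·0.08 + 0.1109·0.1 = 0.000735 + 0.004336 + 0.01512 + 0.01109 = 0.031281.
P(D | S) = 0.031281 / 0.27 = 0.115856…

0.1159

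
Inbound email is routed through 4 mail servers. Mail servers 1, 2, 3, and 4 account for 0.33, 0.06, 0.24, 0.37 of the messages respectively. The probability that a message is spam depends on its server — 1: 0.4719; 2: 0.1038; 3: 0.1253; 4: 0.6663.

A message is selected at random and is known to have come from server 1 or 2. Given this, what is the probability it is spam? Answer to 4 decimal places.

Let J = {1, 2}.
P(J) = 0.33 + 0.06 = 0.39.
P(S ∩ J) = 0.4719·0.33 + 0.1038·0.06 = 0.155727 + 0.006228 = 0.161955.
P(S | J) = 0.161955 / 0.39 = 0.415269…

0.4153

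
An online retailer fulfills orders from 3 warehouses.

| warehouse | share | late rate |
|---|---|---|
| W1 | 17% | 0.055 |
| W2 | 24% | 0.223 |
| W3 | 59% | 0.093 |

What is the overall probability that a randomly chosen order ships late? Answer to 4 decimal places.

P(L) ≈ 0.1177

Summing over the partition,
P(L) = P(L|W1)·P(W1) + P(L|W2)·P(W2) + P(L|W3)·P(W3)
      = 0.055·0.17 + 0.223·0.24 + 0.093·0.59
      = 0.00935 + 0.05352 + 0.05487 = 0.11774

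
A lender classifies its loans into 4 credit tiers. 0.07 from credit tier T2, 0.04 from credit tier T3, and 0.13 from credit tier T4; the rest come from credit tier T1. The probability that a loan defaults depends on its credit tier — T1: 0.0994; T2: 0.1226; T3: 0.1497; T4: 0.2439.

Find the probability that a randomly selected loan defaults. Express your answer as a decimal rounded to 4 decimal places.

P(D) ≈ 0.1218

P(T1) = 1 − (0.07 + 0.04 + 0.13) = 0.76.
P(D) = P(D|T1)·P(T1) + P(D|T2)·P(T2) + P(D|T3)·P(T3) + P(D|T4)·P(T4)
      = 0.0994·0.76 + 0.1226·0.07 + 0.1497·0.04 + 0.2439·0.13
      = 0.075544 + 0.008582 + 0.005988 + 0.031707 = 0.121821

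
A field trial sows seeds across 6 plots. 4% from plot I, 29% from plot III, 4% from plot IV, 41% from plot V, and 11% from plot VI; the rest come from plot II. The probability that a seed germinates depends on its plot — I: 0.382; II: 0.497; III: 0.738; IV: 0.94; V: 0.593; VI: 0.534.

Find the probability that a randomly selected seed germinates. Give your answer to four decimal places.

P(II) = 1 − (0.04 + 0.29 + 0.04 + 0.41 + 0.11) = 0.11.
P(G) = P(G|I)·P(I) + P(G|II)·P(II) + P(G|III)·P(III) + P(G|IV)·P(IV) + P(G|V)·P(V) + P(G|VI)·P(VI)
      = 0.382·0.04 + 0.497·0.11 + 0.738·0.29 + 0.94·0.04 + 0.593·0.41 + 0.534·0.11
      = 0.01528 + 0.05467 + 0.21402 + 0.0376 + 0.24313 + 0.05874 = 0.62344

0.6234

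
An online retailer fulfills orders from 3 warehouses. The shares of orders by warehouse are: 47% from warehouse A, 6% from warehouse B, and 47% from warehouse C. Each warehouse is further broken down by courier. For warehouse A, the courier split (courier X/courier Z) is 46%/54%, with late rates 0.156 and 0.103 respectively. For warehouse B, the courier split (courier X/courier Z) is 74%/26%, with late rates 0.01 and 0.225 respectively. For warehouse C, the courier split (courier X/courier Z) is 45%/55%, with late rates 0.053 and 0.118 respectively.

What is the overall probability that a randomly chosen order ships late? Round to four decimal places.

P(L|A) = 0.46·0.156 + 0.54·0.103 = 0.07176 + 0.05562 = 0.12738
P(L|B) = 0.74·0.01 + 0.26·0.225 = 0.0074 + 0.0585 = 0.0659
P(L|C) = 0.45·0.053 + 0.55·0.118 = 0.02385 + 0.0649 = 0.08875
By total probability over the outer partition,
P(L) = 0.47·0.12738 + 0.06·0.0659 + 0.47·0.08875
      = 0.0598686 + 0.003954 + 0.0417125 = 0.1055351

P(L) ≈ 0.1055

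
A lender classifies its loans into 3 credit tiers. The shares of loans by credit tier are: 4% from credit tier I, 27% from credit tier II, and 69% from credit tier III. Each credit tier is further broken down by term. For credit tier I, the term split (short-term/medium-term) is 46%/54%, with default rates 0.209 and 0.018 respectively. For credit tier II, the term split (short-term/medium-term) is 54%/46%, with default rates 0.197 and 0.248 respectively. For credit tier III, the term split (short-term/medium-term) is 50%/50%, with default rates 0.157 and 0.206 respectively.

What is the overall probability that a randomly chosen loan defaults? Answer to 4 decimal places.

P(D) ≈ 0.1890

P(D|I) = 0.46·0.209 + 0.54·0.018 = 0.09614 + 0.00972 = 0.10586
P(D|II) = 0.54·0.197 + 0.46·0.248 = 0.10638 + 0.11408 = 0.22046
P(D|III) = 0.5·0.157 + 0.5·0.206 = 0.0785 + 0.103 = 0.1815
Then overall,
P(D) = 0.04·0.10586 + 0.27·0.22046 + 0.69·0.1815
      = 0.0042344 + 0.0595242 + 0.125235 = 0.1889936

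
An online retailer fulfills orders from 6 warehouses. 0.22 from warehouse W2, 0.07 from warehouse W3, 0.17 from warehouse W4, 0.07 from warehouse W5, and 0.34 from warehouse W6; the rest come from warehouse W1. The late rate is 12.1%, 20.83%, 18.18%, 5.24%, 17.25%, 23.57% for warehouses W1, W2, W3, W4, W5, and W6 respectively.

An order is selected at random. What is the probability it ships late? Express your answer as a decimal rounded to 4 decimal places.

0.1754

P(W1) = 1 − (0.22 + 0.07 + 0.17 + 0.07 + 0.34) = 0.13.
P(L) = P(L|W1)·P(W1) + P(L|W2)·P(W2) + P(L|W3)·P(W3) + P(L|W4)·P(W4) + P(L|W5)·P(W5) + P(L|W6)·P(W6)
      = 0.121·0.13 + 0.2083·0.22 + 0.1818·0.07 + 0.0524·0.17 + 0.1725·0.07 + 0.2357·0.34
      = 0.01573 + 0.045826 + 0.012726 + 0.008908 + 0.012075 + 0.080138 = 0.175403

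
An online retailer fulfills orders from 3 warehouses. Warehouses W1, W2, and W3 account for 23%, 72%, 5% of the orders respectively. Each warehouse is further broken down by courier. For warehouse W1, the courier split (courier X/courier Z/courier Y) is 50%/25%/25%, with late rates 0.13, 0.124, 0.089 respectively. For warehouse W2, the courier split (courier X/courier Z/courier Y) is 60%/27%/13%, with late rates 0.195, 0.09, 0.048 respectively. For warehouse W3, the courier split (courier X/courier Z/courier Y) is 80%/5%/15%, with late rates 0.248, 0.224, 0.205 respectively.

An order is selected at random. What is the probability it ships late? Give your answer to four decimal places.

P(L|W1) = 0.5·0.13 + 0.25·0.124 + 0.25·0.089 = 0.065 + 0.031 + 0.02225 = 0.11825
P(L|W2) = 0.6·0.195 + 0.27·0.09 + 0.13·0.048 = 0.117 + 0.0243 + 0.00624 = 0.14754
P(L|W3) = 0.8·0.248 + 0.05·0.224 + 0.15·0.205 = 0.1984 + 0.0112 + 0.03075 = 0.24035
Then overall,
P(L) = 0.23·0.11825 + 0.72·0.14754 + 0.05·0.24035
      = 0.0271975 + 0.1062288 + 0.0120175 = 0.1454438

0.1454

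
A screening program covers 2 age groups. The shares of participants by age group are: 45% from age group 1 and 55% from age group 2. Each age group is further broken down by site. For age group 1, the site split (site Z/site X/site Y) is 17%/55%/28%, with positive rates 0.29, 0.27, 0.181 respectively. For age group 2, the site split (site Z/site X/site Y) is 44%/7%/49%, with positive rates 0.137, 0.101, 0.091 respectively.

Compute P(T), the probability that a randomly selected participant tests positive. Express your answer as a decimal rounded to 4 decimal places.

P(T) ≈ 0.1734

P(T|1) = 0.17·0.29 + 0.55·0.27 + 0.28·0.181 = 0.0493 + 0.1485 + 0.05068 = 0.24848
P(T|2) = 0.44·0.137 + 0.07·0.101 + 0.49·0.091 = 0.06028 + 0.00707 + 0.04459 = 0.11194
Then overall,
P(T) = 0.45·0.24848 + 0.55·0.11194
      = 0.111816 + 0.061567 = 0.173383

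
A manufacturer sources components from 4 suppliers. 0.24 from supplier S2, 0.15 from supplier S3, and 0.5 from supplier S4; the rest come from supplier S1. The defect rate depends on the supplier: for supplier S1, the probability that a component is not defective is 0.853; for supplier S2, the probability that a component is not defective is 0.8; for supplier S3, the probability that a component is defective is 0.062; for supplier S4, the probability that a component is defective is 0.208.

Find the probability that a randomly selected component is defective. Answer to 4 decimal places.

P(S1) = 1 − (0.24 + 0.15 + 0.5) = 0.11.
P(D|S1) = 1 − 0.853 = 0.147.
P(D|S2) = 1 − 0.8 = 0.2.
Summing over the partition,
P(D) = P(D|S1)·P(S1) + P(D|S2)·P(S2) + P(D|S3)·P(S3) + P(D|S4)·P(S4)
      = 0.147·0.11 + 0.2·0.24 + 0.062·0.15 + 0.208·0.5
      = 0.01617 + 0.048 + 0.0093 + 0.104 = 0.17747

0.1775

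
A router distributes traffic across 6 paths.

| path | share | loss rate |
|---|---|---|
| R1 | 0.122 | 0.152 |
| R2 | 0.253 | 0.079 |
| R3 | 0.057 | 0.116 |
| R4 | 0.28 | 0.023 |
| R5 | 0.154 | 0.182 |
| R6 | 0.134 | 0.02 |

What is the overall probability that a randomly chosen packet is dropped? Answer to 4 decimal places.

P(L) ≈ 0.0823

P(L) = P(L|R1)·P(R1) + P(L|R2)·P(R2) + P(L|R3)·P(R3) + P(L|R4)·P(R4) + P(L|R5)·P(R5) + P(L|R6)·P(R6)
      = 0.152·0.122 + 0.079·0.253 + 0.116·0.057 + 0.023·0.28 + 0.182·0.154 + 0.02·0.134
      = 0.018544 + 0.019987 + 0.006612 + 0.00644 + 0.028028 + 0.00268 = 0.082291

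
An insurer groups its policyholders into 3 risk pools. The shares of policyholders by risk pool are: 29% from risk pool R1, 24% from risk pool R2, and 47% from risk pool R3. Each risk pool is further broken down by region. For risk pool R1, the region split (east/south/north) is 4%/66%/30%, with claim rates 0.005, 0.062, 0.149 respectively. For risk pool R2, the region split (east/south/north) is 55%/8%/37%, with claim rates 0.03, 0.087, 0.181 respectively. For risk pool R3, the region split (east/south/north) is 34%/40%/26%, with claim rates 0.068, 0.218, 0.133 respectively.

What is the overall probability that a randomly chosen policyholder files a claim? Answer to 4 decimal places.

P(C) ≈ 0.1147

P(C|R1) = 0.04·0.005 + 0.66·0.062 + 0.3·0.149 = 0.0002 + 0.04092 + 0.0447 = 0.08582
P(C|R2) = 0.55·0.03 + 0.08·0.087 + 0.37·0.181 = 0.0165 + 0.00696 + 0.06697 = 0.09043
P(C|R3) = 0.34·0.068 + 0.4·0.218 + 0.26·0.133 = 0.02312 + 0.0872 + 0.03458 = 0.1449
By total probability over the outer partition,
P(C) = 0.29·0.08582 + 0.24·0.09043 + 0.47·0.1449
      = 0.0248878 + 0.0217032 + 0.068103 = 0.114694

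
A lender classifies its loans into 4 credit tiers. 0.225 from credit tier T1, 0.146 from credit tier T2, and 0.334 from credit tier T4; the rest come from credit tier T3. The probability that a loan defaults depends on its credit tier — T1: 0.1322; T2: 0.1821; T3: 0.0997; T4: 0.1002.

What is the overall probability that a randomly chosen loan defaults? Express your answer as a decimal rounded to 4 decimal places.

P(T3) = 1 − (0.225 + 0.146 + 0.334) = 0.295.
By the law of total probability,
P(D) = P(D|T1)·P(T1) + P(D|T2)·P(T2) + P(D|T3)·P(T3) + P(D|T4)·P(T4)
      = 0.1322·0.225 + 0.1821·0.146 + 0.0997·0.295 + 0.1002·0.334
      = 0.029745 + 0.0265866 + 0.0294115 + 0.0334668 = 0.1192099

P(D) ≈ 0.1192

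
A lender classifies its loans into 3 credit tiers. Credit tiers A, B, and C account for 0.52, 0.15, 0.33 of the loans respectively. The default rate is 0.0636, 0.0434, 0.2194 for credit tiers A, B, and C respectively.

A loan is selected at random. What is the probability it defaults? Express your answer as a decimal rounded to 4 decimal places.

P(D) = P(D|A)·P(A) + P(D|B)·P(B) + P(D|C)·P(C)
      = 0.0636·0.52 + 0.0434·0.15 + 0.2194·0.33
      = 0.033072 + 0.00651 + 0.072402 = 0.111984

0.1120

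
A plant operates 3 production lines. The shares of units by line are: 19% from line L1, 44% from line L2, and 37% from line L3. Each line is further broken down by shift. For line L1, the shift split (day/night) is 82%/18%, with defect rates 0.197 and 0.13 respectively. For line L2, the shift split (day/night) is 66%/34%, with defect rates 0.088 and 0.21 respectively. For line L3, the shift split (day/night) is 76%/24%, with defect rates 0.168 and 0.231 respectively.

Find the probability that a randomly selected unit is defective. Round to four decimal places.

P(D) ≈ 0.1599

P(D|L1) = 0.82·0.197 + 0.18·0.13 = 0.16154 + 0.0234 = 0.18494
P(D|L2) = 0.66·0.088 + 0.34·0.21 = 0.05808 + 0.0714 = 0.12948
P(D|L3) = 0.76·0.168 + 0.24·0.231 = 0.12768 + 0.05544 = 0.18312
Then overall,
P(D) = 0.19·0.18494 + 0.44·0.12948 + 0.37·0.18312
      = 0.0351386 + 0.0569712 + 0.0677544 = 0.1598642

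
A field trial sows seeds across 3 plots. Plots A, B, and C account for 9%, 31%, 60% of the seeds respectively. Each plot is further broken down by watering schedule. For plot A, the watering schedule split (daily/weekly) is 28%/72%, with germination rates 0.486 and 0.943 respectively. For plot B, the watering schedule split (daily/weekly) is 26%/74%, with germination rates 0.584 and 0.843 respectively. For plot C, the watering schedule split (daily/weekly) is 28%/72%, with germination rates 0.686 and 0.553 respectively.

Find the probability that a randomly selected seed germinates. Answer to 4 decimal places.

0.6680

P(G|A) = 0.28·0.486 + 0.72·0.943 = 0.13608 + 0.67896 = 0.81504
P(G|B) = 0.26·0.584 + 0.74·0.843 = 0.15184 + 0.62382 = 0.77566
P(G|C) = 0.28·0.686 + 0.72·0.553 = 0.19208 + 0.39816 = 0.59024
By total probability over the outer partition,
P(G) = 0.09·0.81504 + 0.31·0.77566 + 0.6·0.59024
      = 0.0733536 + 0.2404546 + 0.354144 = 0.6679522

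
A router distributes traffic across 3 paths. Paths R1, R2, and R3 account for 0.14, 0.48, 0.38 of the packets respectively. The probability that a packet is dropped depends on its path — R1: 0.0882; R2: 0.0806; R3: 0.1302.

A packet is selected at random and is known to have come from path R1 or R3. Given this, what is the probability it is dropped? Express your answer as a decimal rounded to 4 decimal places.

Let S = {R1, R3}.
P(S) = 0.14 + 0.38 = 0.52.
P(L ∩ S) = 0.0882·0.14 + 0.1302·0.38 = 0.012348 + 0.049476 = 0.061824.
P(L | S) = 0.061824 / 0.52 = 0.118892…

0.1189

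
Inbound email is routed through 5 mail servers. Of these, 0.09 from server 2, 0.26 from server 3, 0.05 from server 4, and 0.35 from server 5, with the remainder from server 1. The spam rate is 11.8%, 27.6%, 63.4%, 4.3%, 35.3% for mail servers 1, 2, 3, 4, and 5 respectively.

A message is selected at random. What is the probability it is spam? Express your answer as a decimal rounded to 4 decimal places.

P(1) = 1 − (0.09 + 0.26 + 0.05 + 0.35) = 0.25.
Using total probability over the partition,
P(S) = P(S|1)·P(1) + P(S|2)·P(2) + P(S|3)·P(3) + P(S|4)·P(4) + P(S|5)·P(5)
      = 0.118·0.25 + 0.276·0.09 + 0.634·0.26 + 0.043·0.05 + 0.353·0.35
      = 0.0295 + 0.02484 + 0.16484 + 0.00215 + 0.12355 = 0.34488

P(S) ≈ 0.3449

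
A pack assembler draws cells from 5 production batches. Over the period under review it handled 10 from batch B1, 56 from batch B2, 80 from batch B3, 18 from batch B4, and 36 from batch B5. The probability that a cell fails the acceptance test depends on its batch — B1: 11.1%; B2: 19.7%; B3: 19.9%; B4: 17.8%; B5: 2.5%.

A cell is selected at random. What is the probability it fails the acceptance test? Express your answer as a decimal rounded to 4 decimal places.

Total: 10 + 56 + 80 + 18 + 36 = 200.
P(B1) = 10/200 = 0.05. P(B2) = 56/200 = 0.28. P(B3) = 80/200 = 0.4. P(B4) = 18/200 = 0.09. P(B5) = 36/200 = 0.18.
Summing over the partition,
P(F) = P(F|B1)·P(B1) + P(F|B2)·P(B2) + P(F|B3)·P(B3) + P(F|B4)·P(B4) + P(F|B5)·P(B5)
      = 0.111·0.05 + 0.197·0.28 + 0.199·0.4 + 0.178·0.09 + 0.025·0.18
      = 0.00555 + 0.05516 + 0.0796 + 0.01602 + 0.0045 = 0.16083

P(F) ≈ 0.1608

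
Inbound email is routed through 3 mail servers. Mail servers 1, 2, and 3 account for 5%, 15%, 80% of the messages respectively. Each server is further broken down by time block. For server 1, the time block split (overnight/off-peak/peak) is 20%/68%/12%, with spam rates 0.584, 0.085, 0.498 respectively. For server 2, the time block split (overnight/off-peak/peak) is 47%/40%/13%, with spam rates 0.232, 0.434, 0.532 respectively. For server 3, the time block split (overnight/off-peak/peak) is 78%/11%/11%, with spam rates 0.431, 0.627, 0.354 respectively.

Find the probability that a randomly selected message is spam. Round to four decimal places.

P(S|1) = 0.2·0.584 + 0.68·0.085 + 0.12·0.498 = 0.1168 + 0.0578 + 0.05976 = 0.23436
P(S|2) = 0.47·0.232 + 0.4·0.434 + 0.13·0.532 = 0.10904 + 0.1736 + 0.06916 = 0.3518
P(S|3) = 0.78·0.431 + 0.11·0.627 + 0.11·0.354 = 0.33618 + 0.06897 + 0.03894 = 0.44409
Then overall,
P(S) = 0.05·0.23436 + 0.15·0.3518 + 0.8·0.44409
      = 0.011718 + 0.05277 + 0.355272 = 0.41976

0.4198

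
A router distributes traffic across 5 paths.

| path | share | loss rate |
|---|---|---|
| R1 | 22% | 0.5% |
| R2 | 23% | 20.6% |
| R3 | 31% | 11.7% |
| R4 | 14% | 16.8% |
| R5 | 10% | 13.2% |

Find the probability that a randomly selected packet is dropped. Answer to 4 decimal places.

By the law of total probability,
P(L) = P(L|R1)·P(R1) + P(L|R2)·P(R2) + P(L|R3)·P(R3) + P(L|R4)·P(R4) + P(L|R5)·P(R5)
      = 0.005·0.22 + 0.206·0.23 + 0.117·0.31 + 0.168·0.14 + 0.132·0.1
      = 0.0011 + 0.04738 + 0.03627 + 0.02352 + 0.0132 = 0.12147

0.1215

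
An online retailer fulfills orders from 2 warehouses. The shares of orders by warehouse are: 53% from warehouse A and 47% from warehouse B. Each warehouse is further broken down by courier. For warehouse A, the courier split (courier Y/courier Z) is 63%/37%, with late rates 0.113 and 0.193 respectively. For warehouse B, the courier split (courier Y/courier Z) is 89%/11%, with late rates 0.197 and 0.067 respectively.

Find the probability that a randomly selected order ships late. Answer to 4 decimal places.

P(L) ≈ 0.1614

P(L|A) = 0.63·0.113 + 0.37·0.193 = 0.07119 + 0.07141 = 0.1426
P(L|B) = 0.89·0.197 + 0.11·0.067 = 0.17533 + 0.00737 = 0.1827
By total probability over the outer partition,
P(L) = 0.53·0.1426 + 0.47·0.1827
      = 0.075578 + 0.085869 = 0.161447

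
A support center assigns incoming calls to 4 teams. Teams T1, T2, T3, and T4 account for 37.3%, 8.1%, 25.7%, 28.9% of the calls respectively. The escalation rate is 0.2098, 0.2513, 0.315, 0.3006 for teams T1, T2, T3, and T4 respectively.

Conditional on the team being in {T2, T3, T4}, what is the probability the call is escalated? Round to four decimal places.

Let S = {T2, T3, T4}.
P(S) = 0.081 + 0.257 + 0.289 = 0.627.
P(E ∩ S) = 0.2513·0.081 + 0.315·0.257 + 0.3006·0.289 = 0.0203553 + 0.080955 + 0.0868734 = 0.1881837.
P(E | S) = 0.1881837 / 0.627 = 0.300133…

0.3001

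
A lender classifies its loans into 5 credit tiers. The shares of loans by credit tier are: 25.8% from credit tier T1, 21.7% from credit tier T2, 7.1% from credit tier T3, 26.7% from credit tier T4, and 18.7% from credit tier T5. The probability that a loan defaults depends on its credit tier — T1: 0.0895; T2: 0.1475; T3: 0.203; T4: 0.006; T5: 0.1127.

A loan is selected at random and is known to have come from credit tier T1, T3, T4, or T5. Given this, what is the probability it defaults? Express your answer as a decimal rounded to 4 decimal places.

Let S = {T1, T3, T4, T5}.
P(S) = 0.258 + 0.071 + 0.267 + 0.187 = 0.783.
P(D ∩ S) = 0.0895·0.258 + 0.203·0.071 + 0.006·0.267 + 0.1127·0.187 = 0.023091 + 0.014413 + 0.001602 + 0.0210749 = 0.0601809.
P(D | S) = 0.0601809 / 0.783 = 0.076859…

P(D|S) ≈ 0.0769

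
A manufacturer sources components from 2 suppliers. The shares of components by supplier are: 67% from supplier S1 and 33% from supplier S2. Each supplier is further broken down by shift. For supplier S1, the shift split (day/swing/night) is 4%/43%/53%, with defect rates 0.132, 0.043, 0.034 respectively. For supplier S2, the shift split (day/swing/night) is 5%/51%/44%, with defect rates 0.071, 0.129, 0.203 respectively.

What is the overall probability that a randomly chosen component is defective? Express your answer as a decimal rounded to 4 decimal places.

0.0804

P(D|S1) = 0.04·0.132 + 0.43·0.043 + 0.53·0.034 = 0.00528 + 0.01849 + 0.01802 = 0.04179
P(D|S2) = 0.05·0.071 + 0.51·0.129 + 0.44·0.203 = 0.00355 + 0.06579 + 0.08932 = 0.15866
Then overall,
P(D) = 0.67·0.04179 + 0.33·0.15866
      = 0.0279993 + 0.0523578 = 0.0803571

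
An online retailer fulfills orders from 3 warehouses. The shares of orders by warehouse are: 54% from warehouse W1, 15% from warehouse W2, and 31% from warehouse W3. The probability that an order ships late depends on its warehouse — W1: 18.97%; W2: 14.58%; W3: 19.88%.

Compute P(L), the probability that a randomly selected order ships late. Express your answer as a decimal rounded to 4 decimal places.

Summing over the partition,
P(L) = P(L|W1)·P(W1) + P(L|W2)·P(W2) + P(L|W3)·P(W3)
      = 0.1897·0.54 + 0.1458·0.15 + 0.1988·0.31
      = 0.102438 + 0.02187 + 0.061628 = 0.185936

P(L) ≈ 0.1859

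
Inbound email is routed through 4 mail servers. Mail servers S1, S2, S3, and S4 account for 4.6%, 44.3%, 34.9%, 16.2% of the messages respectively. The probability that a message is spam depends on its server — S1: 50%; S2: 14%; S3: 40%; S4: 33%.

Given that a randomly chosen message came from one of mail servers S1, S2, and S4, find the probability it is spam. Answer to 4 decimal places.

Let J = {S1, S2, S4}.
P(J) = 0.046 + 0.443 + 0.162 = 0.651.
P(S ∩ J) = 0.5·0.046 + 0.14·0.443 + 0.33·0.162 = 0.023 + 0.06202 + 0.05346 = 0.13848.
P(S | J) = 0.13848 / 0.651 = 0.212719…

P(S|J) ≈ 0.2127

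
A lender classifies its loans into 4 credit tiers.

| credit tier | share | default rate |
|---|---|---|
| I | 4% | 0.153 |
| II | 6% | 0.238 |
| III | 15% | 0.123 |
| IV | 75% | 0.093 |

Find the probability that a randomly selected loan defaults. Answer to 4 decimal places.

P(D) ≈ 0.1086

P(D) = P(D|I)·P(I) + P(D|II)·P(II) + P(D|III)·P(III) + P(D|IV)·P(IV)
      = 0.153·0.04 + 0.238·0.06 + 0.123·0.15 + 0.093·0.75
      = 0.00612 + 0.01428 + 0.01845 + 0.06975 = 0.1086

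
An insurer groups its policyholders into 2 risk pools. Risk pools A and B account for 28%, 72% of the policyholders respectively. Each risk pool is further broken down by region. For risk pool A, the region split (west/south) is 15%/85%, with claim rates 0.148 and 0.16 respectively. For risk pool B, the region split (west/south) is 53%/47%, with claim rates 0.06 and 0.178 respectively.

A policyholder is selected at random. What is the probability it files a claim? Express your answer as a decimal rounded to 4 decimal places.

P(C|A) = 0.15·0.148 + 0.85·0.16 = 0.0222 + 0.136 = 0.1582
P(C|B) = 0.53·0.06 + 0.47·0.178 = 0.0318 + 0.08366 = 0.11546
Then overall,
P(C) = 0.28·0.1582 + 0.72·0.11546
      = 0.044296 + 0.0831312 = 0.1274272

P(C) ≈ 0.1274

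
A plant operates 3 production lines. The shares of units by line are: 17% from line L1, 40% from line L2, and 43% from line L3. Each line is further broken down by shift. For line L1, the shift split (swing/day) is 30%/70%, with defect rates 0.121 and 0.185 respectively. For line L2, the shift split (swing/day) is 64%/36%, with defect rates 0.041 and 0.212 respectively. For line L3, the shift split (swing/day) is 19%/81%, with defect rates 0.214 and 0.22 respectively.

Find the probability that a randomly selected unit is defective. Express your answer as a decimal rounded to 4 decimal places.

P(D|L1) = 0.3·0.121 + 0.7·0.185 = 0.0363 + 0.1295 = 0.1658
P(D|L2) = 0.64·0.041 + 0.36·0.212 = 0.02624 + 0.07632 = 0.10256
P(D|L3) = 0.19·0.214 + 0.81·0.22 = 0.04066 + 0.1782 = 0.21886
Then overall,
P(D) = 0.17·0.1658 + 0.4·0.10256 + 0.43·0.21886
      = 0.028186 + 0.041024 + 0.0941098 = 0.1633198

0.1633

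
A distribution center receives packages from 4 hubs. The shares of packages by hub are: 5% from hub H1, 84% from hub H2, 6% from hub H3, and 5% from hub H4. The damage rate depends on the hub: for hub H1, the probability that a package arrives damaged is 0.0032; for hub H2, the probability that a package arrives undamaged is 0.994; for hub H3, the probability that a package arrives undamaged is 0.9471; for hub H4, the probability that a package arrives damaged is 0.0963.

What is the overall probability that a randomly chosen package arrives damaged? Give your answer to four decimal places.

P(D) ≈ 0.0132

P(D|H2) = 1 − 0.994 = 0.006.
P(D|H3) = 1 − 0.9471 = 0.0529.
Using total probability over the partition,
P(D) = P(D|H1)·P(H1) + P(D|H2)·P(H2) + P(D|H3)·P(H3) + P(D|H4)·P(H4)
      = 0.0032·0.05 + 0.006·0.84 + 0.0529·0.06 + 0.0963·0.05
      = 0.00016 + 0.00504 + 0.003174 + 0.004815 = 0.013189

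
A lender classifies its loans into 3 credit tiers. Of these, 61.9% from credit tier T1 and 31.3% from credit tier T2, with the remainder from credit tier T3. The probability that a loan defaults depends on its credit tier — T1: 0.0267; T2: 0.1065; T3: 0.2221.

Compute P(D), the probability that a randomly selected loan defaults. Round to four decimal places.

P(T3) = 1 − (0.619 + 0.313) = 0.068.
P(D) = P(D|T1)·P(T1) + P(D|T2)·P(T2) + P(D|T3)·P(T3)
      = 0.0267·0.619 + 0.1065·0.313 + 0.2221·0.068
      = 0.0165273 + 0.0333345 + 0.0151028 = 0.0649646

P(D) ≈ 0.0650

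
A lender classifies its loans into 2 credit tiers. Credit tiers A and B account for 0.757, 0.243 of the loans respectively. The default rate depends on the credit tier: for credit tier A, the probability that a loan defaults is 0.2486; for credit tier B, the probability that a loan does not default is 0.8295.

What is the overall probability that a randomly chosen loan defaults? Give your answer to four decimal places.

0.2296

P(D|B) = 1 − 0.8295 = 0.1705.
P(D) = P(D|A)·P(A) + P(D|B)·P(B)
      = 0.2486·0.757 + 0.1705·0.243
      = 0.1881902 + 0.0414315 = 0.2296217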